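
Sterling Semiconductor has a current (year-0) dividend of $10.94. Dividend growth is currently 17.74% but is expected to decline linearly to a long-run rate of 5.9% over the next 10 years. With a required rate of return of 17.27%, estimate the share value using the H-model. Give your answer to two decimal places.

$158.86

H-model: P₀ = D₀[(1+g_L) + H(g_S−g_L)]/(r−g_L), with H = 10/2 = 5.
P₀ = 10.94 × [(1+0.059) + 5×(0.1774−0.059)] / (0.1727−0.059)
   = 10.94 × 1.6510 / 0.1137 = 158.8561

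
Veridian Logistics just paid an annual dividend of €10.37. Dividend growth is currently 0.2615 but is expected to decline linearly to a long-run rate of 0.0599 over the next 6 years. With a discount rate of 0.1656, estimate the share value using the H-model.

H-model: P₀ = D₀[(1+g_L) + H(g_S−g_L)]/(r−g_L), with H = 6/2 = 3.
P₀ = 10.37 × [(1+0.0599) + 3×(0.2615−0.0599)] / (0.1656−0.0599)
   = 10.37 × 1.6647 / 0.1057 = 163.3201

€163.32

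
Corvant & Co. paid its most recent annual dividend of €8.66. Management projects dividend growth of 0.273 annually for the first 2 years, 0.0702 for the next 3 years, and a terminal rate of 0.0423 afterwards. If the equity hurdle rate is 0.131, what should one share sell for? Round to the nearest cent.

€159.44

Three-stage DDM. Project D₁…D_5; terminal Gordon value at t=5 with g = 0.0423; discount at r = 0.131.
D_1 = 11.0242
D_2 = 14.0338
D_3 = 15.0190
D_4 = 16.0733
D_5 = 17.2016
TV_5 = 17.9293/(0.131−0.0423) = 202.1337
P₀ = Σ Dₜ/(1+r)ᵗ + TV_5/(1+r)^5 = 159.4439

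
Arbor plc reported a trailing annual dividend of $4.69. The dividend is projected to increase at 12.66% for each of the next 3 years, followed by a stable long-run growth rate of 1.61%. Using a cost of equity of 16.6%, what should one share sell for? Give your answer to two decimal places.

Two-stage DDM. Project D₁…D_3 at 0.1266, terminal growth 0.0161, discount at r = 0.166.
D_1 = 5.2838
D_2 = 5.9527
D_3 = 6.7063
Terminal value at t=3: TV = D_4/(r−g) = 6.8143/(0.166−0.0161) = 45.4587
P₀ = 5.2838/(1+0.166)^1 + 5.9527/(1+0.166)^2 + 6.7063/(1+0.166)^3 + 45.4587/(1+0.166)^3 = 41.8165

$41.82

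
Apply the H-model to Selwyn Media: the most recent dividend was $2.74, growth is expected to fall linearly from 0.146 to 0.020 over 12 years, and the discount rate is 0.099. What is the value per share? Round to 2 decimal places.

H-model: P₀ = D₀[(1+g_L) + H(g_S−g_L)]/(r−g_L), with H = 12/2 = 6.
P₀ = 2.74 × [(1+0.02) + 6×(0.146−0.02)] / (0.099−0.02)
   = 2.74 × 1.7760 / 0.079 = 61.5980

$61.60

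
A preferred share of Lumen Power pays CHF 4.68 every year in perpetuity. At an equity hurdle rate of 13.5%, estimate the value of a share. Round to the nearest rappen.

CHF 34.67

Zero-growth DDM (perpetuity): P₀ = D/r = 4.68 / 0.135 = 34.6667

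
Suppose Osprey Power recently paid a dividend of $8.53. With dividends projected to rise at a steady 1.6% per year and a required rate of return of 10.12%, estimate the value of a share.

$101.72

Gordon growth model: P₀ = D₁/(r − g). D₁ = 8.53 × (1 + 0.016) = 8.6665.
P₀ = 8.6665 / (0.1012 − 0.016) = 8.6665 / 0.0852 = 101.7192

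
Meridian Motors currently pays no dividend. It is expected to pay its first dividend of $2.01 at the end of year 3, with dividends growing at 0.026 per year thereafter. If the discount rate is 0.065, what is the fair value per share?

Deferred-dividend DDM. At t=2 the remaining stream is a growing perpetuity with first payment D_3 = 2.01.
V_2 = D_3/(r−g) = 2.01/(0.065−0.026) = 51.5385
P₀ = V_2/(1+r)^2 = 51.5385/(1+0.065)^2 = 45.4394

$45.44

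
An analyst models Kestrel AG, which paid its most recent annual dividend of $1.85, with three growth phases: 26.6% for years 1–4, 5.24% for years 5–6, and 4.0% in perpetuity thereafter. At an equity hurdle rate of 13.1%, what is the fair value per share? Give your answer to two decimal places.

Three-stage DDM. Project D₁…D_6; terminal Gordon value at t=6 with g = 0.04; discount at r = 0.131.
D_1 = 2.3421
D_2 = 2.9651
D_3 = 3.7538
D_4 = 4.7523
D_5 = 5.0014
D_6 = 5.2634
TV_6 = 5.4740/(0.131−0.04) = 60.1534
P₀ = Σ Dₜ/(1+r)ᵗ + TV_6/(1+r)^6 = 43.8451

$43.85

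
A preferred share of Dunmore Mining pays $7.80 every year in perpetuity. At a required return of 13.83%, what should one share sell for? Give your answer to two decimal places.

$56.40

Zero-growth DDM (perpetuity): P₀ = D/r = 7.80 / 0.1383 = 56.3991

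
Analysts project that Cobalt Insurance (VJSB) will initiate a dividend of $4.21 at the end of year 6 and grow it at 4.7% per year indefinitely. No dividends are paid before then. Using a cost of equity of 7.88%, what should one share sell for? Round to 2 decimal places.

$90.60

Deferred-dividend DDM. At t=5 the remaining stream is a growing perpetuity with first payment D_6 = 4.21.
V_5 = D_6/(r−g) = 4.21/(0.0788−0.047) = 132.3899
P₀ = V_5/(1+r)^5 = 132.3899/(1+0.0788)^5 = 90.6046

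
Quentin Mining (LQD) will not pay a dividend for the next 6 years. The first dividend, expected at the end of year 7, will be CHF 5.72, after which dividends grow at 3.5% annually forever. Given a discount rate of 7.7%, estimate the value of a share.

CHF 87.27

Deferred-dividend DDM. At t=6 the remaining stream is a growing perpetuity with first payment D_7 = 5.72.
V_6 = D_7/(r−g) = 5.72/(0.077−0.035) = 136.1905
P₀ = V_6/(1+r)^6 = 136.1905/(1+0.077)^6 = 87.2675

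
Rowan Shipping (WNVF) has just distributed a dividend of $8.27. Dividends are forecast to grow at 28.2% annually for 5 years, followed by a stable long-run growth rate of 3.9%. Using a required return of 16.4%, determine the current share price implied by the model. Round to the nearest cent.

$167.16

Two-stage DDM. Project D₁…D_5 at 0.282, terminal growth 0.039, discount at r = 0.164.
D_1 = 10.6021
D_2 = 13.5919
D_3 = 17.4249
D_4 = 22.3387
D_5 = 28.6382
Terminal value at t=5: TV = D_6/(r−g) = 29.7551/(0.164−0.039) = 238.0407
P₀ = 10.6021/(1+0.164)^1 + 13.5919/(1+0.164)^2 + 17.4249/(1+0.164)^3 + 22.3387/(1+0.164)^4 + 28.6382/(1+0.164)^5 + 238.0407/(1+0.164)^5 = 167.1601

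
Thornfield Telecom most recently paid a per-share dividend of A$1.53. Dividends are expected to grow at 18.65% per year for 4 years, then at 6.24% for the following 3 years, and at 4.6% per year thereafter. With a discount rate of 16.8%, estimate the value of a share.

Three-stage DDM. Project D₁…D_7; terminal Gordon value at t=7 with g = 0.046; discount at r = 0.168.
D_1 = 1.8153
D_2 = 2.1539
D_3 = 2.5556
D_4 = 3.0322
D_5 = 3.2214
D_6 = 3.4225
D_7 = 3.6360
TV_7 = 3.8033/(0.168−0.046) = 31.1744
P₀ = Σ Dₜ/(1+r)ᵗ + TV_7/(1+r)^7 = 20.9346

A$20.93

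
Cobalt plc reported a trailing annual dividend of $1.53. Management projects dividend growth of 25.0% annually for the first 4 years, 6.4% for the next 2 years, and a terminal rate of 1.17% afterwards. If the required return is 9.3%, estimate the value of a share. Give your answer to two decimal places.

Three-stage DDM. Project D₁…D_6; terminal Gordon value at t=6 with g = 0.0117; discount at r = 0.093.
D_1 = 1.9125
D_2 = 2.3906
D_3 = 2.9883
D_4 = 3.7354
D_5 = 3.9744
D_6 = 4.2288
TV_6 = 4.2783/(0.093−0.0117) = 52.6230
P₀ = Σ Dₜ/(1+r)ᵗ + TV_6/(1+r)^6 = 44.5490

$44.55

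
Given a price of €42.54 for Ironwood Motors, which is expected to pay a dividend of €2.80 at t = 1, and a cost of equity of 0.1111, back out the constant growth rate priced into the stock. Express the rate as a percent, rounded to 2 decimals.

From P₀ = D₁/(r − g), the implied growth is g = r − D₁/P₀.
g = 0.1111 − 2.80/42.54 = 0.1111 − 0.06582 = 0.04528

4.53%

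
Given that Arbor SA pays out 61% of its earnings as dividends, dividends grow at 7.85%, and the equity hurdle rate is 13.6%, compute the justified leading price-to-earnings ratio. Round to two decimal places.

10.61

Justified leading P/E = b/(r−g) = 0.61/(0.136−0.0785) = 10.6087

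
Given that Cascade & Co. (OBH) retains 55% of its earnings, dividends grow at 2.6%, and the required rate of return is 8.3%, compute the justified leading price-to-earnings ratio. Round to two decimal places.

7.89

Payout ratio b = 1 − 0.55 = 0.45.
Justified leading P/E = b/(r−g) = 0.45/(0.083−0.026) = 7.8947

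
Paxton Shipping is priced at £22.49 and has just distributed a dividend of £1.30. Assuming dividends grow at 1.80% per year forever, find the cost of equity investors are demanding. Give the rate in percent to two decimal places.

Rearranging the constant-growth DDM: r = D₁/P₀ + g.
D₁ = 1.30 × (1 + 0.018) = 1.3234.
r = 1.3234 / 22.49 + 0.018 = 0.05884 + 0.018 = 0.07684

7.68%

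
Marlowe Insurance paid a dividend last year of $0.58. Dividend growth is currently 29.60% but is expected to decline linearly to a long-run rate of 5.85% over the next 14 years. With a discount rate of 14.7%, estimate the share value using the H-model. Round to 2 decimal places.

$17.83

H-model: P₀ = D₀[(1+g_L) + H(g_S−g_L)]/(r−g_L), with H = 14/2 = 7.
P₀ = 0.58 × [(1+0.0585) + 7×(0.296−0.0585)] / (0.147−0.0585)
   = 0.58 × 2.7210 / 0.0885 = 17.8325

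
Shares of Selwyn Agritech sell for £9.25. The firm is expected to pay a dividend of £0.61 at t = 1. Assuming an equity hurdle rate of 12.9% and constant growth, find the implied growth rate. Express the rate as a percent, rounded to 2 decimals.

From P₀ = D₁/(r − g), the implied growth is g = r − D₁/P₀.
g = 0.129 − 0.61/9.25 = 0.129 − 0.06595 = 0.06305

6.31%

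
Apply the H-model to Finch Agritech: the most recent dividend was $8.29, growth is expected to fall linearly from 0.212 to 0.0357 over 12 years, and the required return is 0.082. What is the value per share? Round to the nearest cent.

H-model: P₀ = D₀[(1+g_L) + H(g_S−g_L)]/(r−g_L), with H = 12/2 = 6.
P₀ = 8.29 × [(1+0.0357) + 6×(0.212−0.0357)] / (0.082−0.0357)
   = 8.29 × 2.0935 / 0.0463 = 374.8405

$374.84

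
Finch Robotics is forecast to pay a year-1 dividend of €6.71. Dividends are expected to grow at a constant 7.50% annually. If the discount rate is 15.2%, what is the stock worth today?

Gordon growth model: P₀ = D₁/(r − g), with D₁ = 6.71 given directly.
P₀ = 6.7100 / (0.152 − 0.075) = 6.7100 / 0.077 = 87.1429

€87.14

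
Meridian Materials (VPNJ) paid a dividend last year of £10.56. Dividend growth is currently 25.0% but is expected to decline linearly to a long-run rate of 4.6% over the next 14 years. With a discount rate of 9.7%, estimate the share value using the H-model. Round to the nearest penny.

H-model: P₀ = D₀[(1+g_L) + H(g_S−g_L)]/(r−g_L), with H = 14/2 = 7.
P₀ = 10.56 × [(1+0.046) + 7×(0.25−0.046)] / (0.097−0.046)
   = 10.56 × 2.4740 / 0.051 = 512.2635

£512.26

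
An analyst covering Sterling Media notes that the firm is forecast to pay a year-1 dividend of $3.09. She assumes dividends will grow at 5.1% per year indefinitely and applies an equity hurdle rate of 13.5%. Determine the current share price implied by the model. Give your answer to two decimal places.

$36.79

Gordon growth model: P₀ = D₁/(r − g), with D₁ = 3.09 given directly.
P₀ = 3.0900 / (0.135 − 0.051) = 3.0900 / 0.084 = 36.7857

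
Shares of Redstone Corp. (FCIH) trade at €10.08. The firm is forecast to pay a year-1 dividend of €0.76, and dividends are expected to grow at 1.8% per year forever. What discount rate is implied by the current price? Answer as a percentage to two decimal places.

9.34%

Rearranging the constant-growth DDM: r = D₁/P₀ + g.
r = 0.7600 / 10.08 + 0.018 = 0.07540 + 0.018 = 0.09340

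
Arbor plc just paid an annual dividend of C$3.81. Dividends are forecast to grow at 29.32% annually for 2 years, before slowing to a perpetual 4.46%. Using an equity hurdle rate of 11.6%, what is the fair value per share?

Two-stage DDM. Project D₁…D_2 at 0.2932, terminal growth 0.0446, discount at r = 0.116.
D_1 = 4.9271
D_2 = 6.3717
Terminal value at t=2: TV = D_3/(r−g) = 6.6559/(0.116−0.0446) = 93.2198
P₀ = 4.9271/(1+0.116)^1 + 6.3717/(1+0.116)^2 + 93.2198/(1+0.116)^2 = 84.3789

C$84.38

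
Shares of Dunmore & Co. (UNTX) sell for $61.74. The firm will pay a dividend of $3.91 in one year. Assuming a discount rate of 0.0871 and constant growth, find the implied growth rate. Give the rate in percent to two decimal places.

2.38%

From P₀ = D₁/(r − g), the implied growth is g = r − D₁/P₀.
g = 0.0871 − 3.91/61.74 = 0.0871 − 0.06333 = 0.02377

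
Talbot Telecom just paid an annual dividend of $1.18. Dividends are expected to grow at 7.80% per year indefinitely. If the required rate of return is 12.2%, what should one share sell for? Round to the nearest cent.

$28.91

Gordon growth model: P₀ = D₁/(r − g). D₁ = 1.18 × (1 + 0.078) = 1.2720.
P₀ = 1.2720 / (0.122 − 0.078) = 1.2720 / 0.044 = 28.9100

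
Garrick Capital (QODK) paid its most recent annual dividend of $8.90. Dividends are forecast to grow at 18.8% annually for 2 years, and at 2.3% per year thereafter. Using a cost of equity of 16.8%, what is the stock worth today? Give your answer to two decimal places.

Two-stage DDM. Project D₁…D_2 at 0.188, terminal growth 0.023, discount at r = 0.168.
D_1 = 10.5732
D_2 = 12.5610
Terminal value at t=2: TV = D_3/(r−g) = 12.8499/(0.168−0.023) = 88.6197
P₀ = 10.5732/(1+0.168)^1 + 12.5610/(1+0.168)^2 + 88.6197/(1+0.168)^2 = 83.2196

$83.22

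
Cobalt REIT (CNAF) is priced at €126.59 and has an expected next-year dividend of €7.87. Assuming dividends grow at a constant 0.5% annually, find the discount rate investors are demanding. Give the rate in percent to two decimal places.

Rearranging the constant-growth DDM: r = D₁/P₀ + g.
r = 7.8700 / 126.59 + 0.005 = 0.06217 + 0.005 = 0.06717

6.72%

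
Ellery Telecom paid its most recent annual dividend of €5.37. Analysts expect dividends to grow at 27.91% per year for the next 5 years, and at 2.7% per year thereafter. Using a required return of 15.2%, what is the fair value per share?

Two-stage DDM. Project D₁…D_5 at 0.2791, terminal growth 0.027, discount at r = 0.152.
D_1 = 6.8688
D_2 = 8.7858
D_3 = 11.2380
D_4 = 14.3745
D_5 = 18.3864
Terminal value at t=5: TV = D_6/(r−g) = 18.8828/(0.152−0.027) = 151.0627
P₀ = 6.8688/(1+0.152)^1 + 8.7858/(1+0.152)^2 + 11.2380/(1+0.152)^3 + 14.3745/(1+0.152)^4 + 18.3864/(1+0.152)^5 + 151.0627/(1+0.152)^5 = 111.6126

€111.61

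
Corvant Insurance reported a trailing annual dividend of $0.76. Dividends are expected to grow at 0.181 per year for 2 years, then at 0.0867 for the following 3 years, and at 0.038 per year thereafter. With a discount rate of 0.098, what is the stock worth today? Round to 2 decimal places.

Three-stage DDM. Project D₁…D_5; terminal Gordon value at t=5 with g = 0.038; discount at r = 0.098.
D_1 = 0.8976
D_2 = 1.0600
D_3 = 1.1519
D_4 = 1.2518
D_5 = 1.3603
TV_5 = 1.4120/(0.098−0.038) = 23.5336
P₀ = Σ Dₜ/(1+r)ᵗ + TV_5/(1+r)^5 = 19.0266

$19.03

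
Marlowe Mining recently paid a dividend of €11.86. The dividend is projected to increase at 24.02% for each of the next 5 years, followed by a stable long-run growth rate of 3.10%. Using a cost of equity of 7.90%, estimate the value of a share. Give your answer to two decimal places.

Two-stage DDM. Project D₁…D_5 at 0.2402, terminal growth 0.031, discount at r = 0.079.
D_1 = 14.7088
D_2 = 18.2418
D_3 = 22.6235
D_4 = 28.0577
D_5 = 34.7971
Terminal value at t=5: TV = D_6/(r−g) = 35.8758/(0.079−0.031) = 747.4132
P₀ = 14.7088/(1+0.079)^1 + 18.2418/(1+0.079)^2 + 22.6235/(1+0.079)^3 + 28.0577/(1+0.079)^4 + 34.7971/(1+0.079)^5 + 747.4132/(1+0.079)^5 = 602.8400

€602.84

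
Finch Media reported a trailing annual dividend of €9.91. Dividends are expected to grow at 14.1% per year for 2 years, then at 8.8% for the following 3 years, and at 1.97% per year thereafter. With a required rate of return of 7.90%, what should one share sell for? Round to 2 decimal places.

€250.73

Three-stage DDM. Project D₁…D_5; terminal Gordon value at t=5 with g = 0.0197; discount at r = 0.079.
D_1 = 11.3073
D_2 = 12.9016
D_3 = 14.0370
D_4 = 15.2722
D_5 = 16.6162
TV_5 = 16.9435/(0.079−0.0197) = 285.7257
P₀ = Σ Dₜ/(1+r)ᵗ + TV_5/(1+r)^5 = 250.7264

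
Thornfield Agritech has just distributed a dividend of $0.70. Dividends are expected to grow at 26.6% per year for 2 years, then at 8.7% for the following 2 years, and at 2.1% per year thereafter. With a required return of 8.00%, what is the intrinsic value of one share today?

Three-stage DDM. Project D₁…D_4; terminal Gordon value at t=4 with g = 0.021; discount at r = 0.08.
D_1 = 0.8862
D_2 = 1.1219
D_3 = 1.2195
D_4 = 1.3256
TV_4 = 1.3535/(0.08−0.021) = 22.9403
P₀ = Σ Dₜ/(1+r)ᵗ + TV_4/(1+r)^4 = 20.5867

$20.59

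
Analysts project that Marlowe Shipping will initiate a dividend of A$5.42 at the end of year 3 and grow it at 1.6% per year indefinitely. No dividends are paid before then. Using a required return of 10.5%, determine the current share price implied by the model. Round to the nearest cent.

Deferred-dividend DDM. At t=2 the remaining stream is a growing perpetuity with first payment D_3 = 5.42.
V_2 = D_3/(r−g) = 5.42/(0.105−0.016) = 60.8989
P₀ = V_2/(1+r)^2 = 60.8989/(1+0.105)^2 = 49.8752

A$49.88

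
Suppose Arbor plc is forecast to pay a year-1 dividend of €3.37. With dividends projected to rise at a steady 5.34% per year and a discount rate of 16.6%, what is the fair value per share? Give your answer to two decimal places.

Gordon growth model: P₀ = D₁/(r − g), with D₁ = 3.37 given directly.
P₀ = 3.3700 / (0.166 − 0.0534) = 3.3700 / 0.1126 = 29.9290

€29.93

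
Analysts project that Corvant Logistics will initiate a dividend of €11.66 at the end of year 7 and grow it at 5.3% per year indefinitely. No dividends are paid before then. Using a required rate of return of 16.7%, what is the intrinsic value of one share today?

Deferred-dividend DDM. At t=6 the remaining stream is a growing perpetuity with first payment D_7 = 11.66.
V_6 = D_7/(r−g) = 11.66/(0.167−0.053) = 102.2807
P₀ = V_6/(1+r)^6 = 102.2807/(1+0.167)^6 = 40.4919

€40.49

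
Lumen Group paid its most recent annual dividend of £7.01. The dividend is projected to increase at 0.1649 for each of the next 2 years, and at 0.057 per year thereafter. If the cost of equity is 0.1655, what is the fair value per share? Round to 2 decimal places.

£82.23

Two-stage DDM. Project D₁…D_2 at 0.1649, terminal growth 0.057, discount at r = 0.1655.
D_1 = 8.1659
D_2 = 9.5125
Terminal value at t=2: TV = D_3/(r−g) = 10.0547/(0.1655−0.057) = 92.6703
P₀ = 8.1659/(1+0.1655)^1 + 9.5125/(1+0.1655)^2 + 92.6703/(1+0.1655)^2 = 82.2298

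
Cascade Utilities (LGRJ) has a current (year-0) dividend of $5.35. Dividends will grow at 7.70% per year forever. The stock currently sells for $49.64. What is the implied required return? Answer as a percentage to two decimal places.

Rearranging the constant-growth DDM: r = D₁/P₀ + g.
D₁ = 5.35 × (1 + 0.077) = 5.7619.
r = 5.7619 / 49.64 + 0.077 = 0.11607 + 0.077 = 0.19307

19.31%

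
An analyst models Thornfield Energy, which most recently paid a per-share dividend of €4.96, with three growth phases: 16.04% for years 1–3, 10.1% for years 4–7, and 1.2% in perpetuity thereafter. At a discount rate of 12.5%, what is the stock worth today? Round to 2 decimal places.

Three-stage DDM. Project D₁…D_7; terminal Gordon value at t=7 with g = 0.012; discount at r = 0.125.
D_1 = 5.7556
D_2 = 6.6788
D_3 = 7.7501
D_4 = 8.5328
D_5 = 9.3946
D_6 = 10.3435
D_7 = 11.3882
TV_7 = 11.5248/(0.125−0.012) = 101.9897
P₀ = Σ Dₜ/(1+r)ᵗ + TV_7/(1+r)^7 = 81.1906

€81.19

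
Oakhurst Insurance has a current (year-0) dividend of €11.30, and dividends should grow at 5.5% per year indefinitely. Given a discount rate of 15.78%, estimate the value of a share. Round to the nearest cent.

Gordon growth model: P₀ = D₁/(r − g). D₁ = 11.30 × (1 + 0.055) = 11.9215.
P₀ = 11.9215 / (0.1578 − 0.055) = 11.9215 / 0.1028 = 115.9679

€115.97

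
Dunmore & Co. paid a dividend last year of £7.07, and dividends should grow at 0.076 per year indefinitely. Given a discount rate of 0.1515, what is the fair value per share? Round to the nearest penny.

Gordon growth model: P₀ = D₁/(r − g). D₁ = 7.07 × (1 + 0.076) = 7.6073.
P₀ = 7.6073 / (0.1515 − 0.076) = 7.6073 / 0.0755 = 100.7592

£100.76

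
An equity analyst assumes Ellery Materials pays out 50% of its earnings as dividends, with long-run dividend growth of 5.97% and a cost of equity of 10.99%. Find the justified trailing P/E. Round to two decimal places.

Justified trailing P/E = b(1+g)/(r−g) = 0.50×(1+0.0597)/(0.1099−0.0597) = 10.5548

10.55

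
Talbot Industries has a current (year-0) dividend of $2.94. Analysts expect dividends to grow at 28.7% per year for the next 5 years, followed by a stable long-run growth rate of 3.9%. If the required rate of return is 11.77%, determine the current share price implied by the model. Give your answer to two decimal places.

Two-stage DDM. Project D₁…D_5 at 0.287, terminal growth 0.039, discount at r = 0.1177.
D_1 = 3.7838
D_2 = 4.8697
D_3 = 6.2673
D_4 = 8.0661
D_5 = 10.3810
Terminal value at t=5: TV = D_6/(r−g) = 10.7859/(0.1177−0.039) = 137.0506
P₀ = 3.7838/(1+0.1177)^1 + 4.8697/(1+0.1177)^2 + 6.2673/(1+0.1177)^3 + 8.0661/(1+0.1177)^4 + 10.3810/(1+0.1177)^5 + 137.0506/(1+0.1177)^5 = 101.4614

$101.46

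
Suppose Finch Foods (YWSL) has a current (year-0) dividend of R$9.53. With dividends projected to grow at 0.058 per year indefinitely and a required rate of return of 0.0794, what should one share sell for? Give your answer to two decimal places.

R$471.16

Gordon growth model: P₀ = D₁/(r − g). D₁ = 9.53 × (1 + 0.058) = 10.0827.
P₀ = 10.0827 / (0.0794 − 0.058) = 10.0827 / 0.0214 = 471.1561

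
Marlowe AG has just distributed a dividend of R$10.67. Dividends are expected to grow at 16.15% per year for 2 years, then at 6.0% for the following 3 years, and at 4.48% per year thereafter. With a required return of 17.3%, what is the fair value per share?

R$109.66

Three-stage DDM. Project D₁…D_5; terminal Gordon value at t=5 with g = 0.0448; discount at r = 0.173.
D_1 = 12.3932
D_2 = 14.3947
D_3 = 15.2584
D_4 = 16.1739
D_5 = 17.1443
TV_5 = 17.9124/(0.173−0.0448) = 139.7223
P₀ = Σ Dₜ/(1+r)ᵗ + TV_5/(1+r)^5 = 109.6627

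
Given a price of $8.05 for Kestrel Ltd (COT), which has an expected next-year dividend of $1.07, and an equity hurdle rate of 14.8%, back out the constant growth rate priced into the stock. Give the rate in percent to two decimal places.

From P₀ = D₁/(r − g), the implied growth is g = r − D₁/P₀.
g = 0.148 − 1.07/8.05 = 0.148 − 0.13292 = 0.01508

1.51%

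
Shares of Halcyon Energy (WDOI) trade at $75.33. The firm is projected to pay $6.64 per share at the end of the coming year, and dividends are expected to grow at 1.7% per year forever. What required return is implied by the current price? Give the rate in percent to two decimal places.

Rearranging the constant-growth DDM: r = D₁/P₀ + g.
r = 6.6400 / 75.33 + 0.017 = 0.08815 + 0.017 = 0.10515

10.51%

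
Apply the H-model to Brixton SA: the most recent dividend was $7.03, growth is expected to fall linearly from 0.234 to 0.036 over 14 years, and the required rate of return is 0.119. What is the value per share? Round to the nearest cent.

$205.14

H-model: P₀ = D₀[(1+g_L) + H(g_S−g_L)]/(r−g_L), with H = 14/2 = 7.
P₀ = 7.03 × [(1+0.036) + 7×(0.234−0.036)] / (0.119−0.036)
   = 7.03 × 2.4220 / 0.083 = 205.1405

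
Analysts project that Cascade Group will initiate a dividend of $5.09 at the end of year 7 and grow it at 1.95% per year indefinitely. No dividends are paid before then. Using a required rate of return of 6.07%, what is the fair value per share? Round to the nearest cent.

$86.75

Deferred-dividend DDM. At t=6 the remaining stream is a growing perpetuity with first payment D_7 = 5.09.
V_6 = D_7/(r−g) = 5.09/(0.0607−0.0195) = 123.5437
P₀ = V_6/(1+r)^6 = 123.5437/(1+0.0607)^6 = 86.7491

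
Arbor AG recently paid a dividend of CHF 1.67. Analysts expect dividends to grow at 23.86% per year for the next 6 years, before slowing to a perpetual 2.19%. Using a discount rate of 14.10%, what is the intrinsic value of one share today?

Two-stage DDM. Project D₁…D_6 at 0.2386, terminal growth 0.0219, discount at r = 0.141.
D_1 = 2.0685
D_2 = 2.5620
D_3 = 3.1733
D_4 = 3.9304
D_5 = 4.8682
D_6 = 6.0298
Terminal value at t=6: TV = D_7/(r−g) = 6.1619/(0.141−0.0219) = 51.7368
P₀ = 2.0685/(1+0.141)^1 + 2.5620/(1+0.141)^2 + 3.1733/(1+0.141)^3 + 3.9304/(1+0.141)^4 + 4.8682/(1+0.141)^5 + 6.0298/(1+0.141)^6 + 51.7368/(1+0.141)^6 = 36.9330

CHF 36.93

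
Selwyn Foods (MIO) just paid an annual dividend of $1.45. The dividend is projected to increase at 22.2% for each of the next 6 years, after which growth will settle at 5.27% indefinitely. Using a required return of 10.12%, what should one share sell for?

Two-stage DDM. Project D₁…D_6 at 0.222, terminal growth 0.0527, discount at r = 0.1012.
D_1 = 1.7719
D_2 = 2.1653
D_3 = 2.6459
D_4 = 3.2334
D_5 = 3.9512
D_6 = 4.8283
Terminal value at t=6: TV = D_7/(r−g) = 5.0828/(0.1012−0.0527) = 104.7992
P₀ = 1.7719/(1+0.1012)^1 + 2.1653/(1+0.1012)^2 + 2.6459/(1+0.1012)^3 + 3.2334/(1+0.1012)^4 + 3.9512/(1+0.1012)^5 + 4.8283/(1+0.1012)^6 + 104.7992/(1+0.1012)^6 = 71.4933

$71.49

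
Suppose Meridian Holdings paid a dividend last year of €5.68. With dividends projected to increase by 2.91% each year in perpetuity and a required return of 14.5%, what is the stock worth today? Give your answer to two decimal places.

€50.43

Gordon growth model: P₀ = D₁/(r − g). D₁ = 5.68 × (1 + 0.0291) = 5.8453.
P₀ = 5.8453 / (0.145 − 0.0291) = 5.8453 / 0.1159 = 50.4339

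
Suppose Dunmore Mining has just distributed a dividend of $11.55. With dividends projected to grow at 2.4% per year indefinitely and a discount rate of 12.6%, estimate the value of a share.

Gordon growth model: P₀ = D₁/(r − g). D₁ = 11.55 × (1 + 0.024) = 11.8272.
P₀ = 11.8272 / (0.126 − 0.024) = 11.8272 / 0.102 = 115.9529

$115.95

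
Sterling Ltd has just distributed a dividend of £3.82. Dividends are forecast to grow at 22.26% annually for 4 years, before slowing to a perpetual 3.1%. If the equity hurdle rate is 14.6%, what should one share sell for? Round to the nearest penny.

Two-stage DDM. Project D₁…D_4 at 0.2226, terminal growth 0.031, discount at r = 0.146.
D_1 = 4.6703
D_2 = 5.7099
D_3 = 6.9810
D_4 = 8.5349
Terminal value at t=4: TV = D_5/(r−g) = 8.7995/(0.146−0.031) = 76.5177
P₀ = 4.6703/(1+0.146)^1 + 5.7099/(1+0.146)^2 + 6.9810/(1+0.146)^3 + 8.5349/(1+0.146)^4 + 76.5177/(1+0.146)^4 = 62.3730

£62.37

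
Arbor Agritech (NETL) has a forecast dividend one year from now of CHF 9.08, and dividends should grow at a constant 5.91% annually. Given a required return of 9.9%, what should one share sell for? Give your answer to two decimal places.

Gordon growth model: P₀ = D₁/(r − g), with D₁ = 9.08 given directly.
P₀ = 9.0800 / (0.099 − 0.0591) = 9.0800 / 0.0399 = 227.5689

CHF 227.57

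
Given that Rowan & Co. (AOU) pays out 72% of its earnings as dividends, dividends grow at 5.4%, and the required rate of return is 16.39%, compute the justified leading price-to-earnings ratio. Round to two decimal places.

Justified leading P/E = b/(r−g) = 0.72/(0.1639−0.054) = 6.5514

6.55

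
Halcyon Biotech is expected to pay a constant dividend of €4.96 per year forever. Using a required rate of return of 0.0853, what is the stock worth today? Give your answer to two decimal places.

Zero-growth DDM (perpetuity): P₀ = D/r = 4.96 / 0.0853 = 58.1477

€58.15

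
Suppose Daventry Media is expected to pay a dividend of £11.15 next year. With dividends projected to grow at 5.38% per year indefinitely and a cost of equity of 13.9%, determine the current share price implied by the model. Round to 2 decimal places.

£130.87

Gordon growth model: P₀ = D₁/(r − g), with D₁ = 11.15 given directly.
P₀ = 11.1500 / (0.139 − 0.0538) = 11.1500 / 0.0852 = 130.8685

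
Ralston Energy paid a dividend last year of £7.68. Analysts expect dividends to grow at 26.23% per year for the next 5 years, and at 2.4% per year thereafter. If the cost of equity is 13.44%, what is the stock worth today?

Two-stage DDM. Project D₁…D_5 at 0.2623, terminal growth 0.024, discount at r = 0.1344.
D_1 = 9.6945
D_2 = 12.2373
D_3 = 15.4472
D_4 = 19.4990
D_5 = 24.6135
Terminal value at t=5: TV = D_6/(r−g) = 25.2043/(0.1344−0.024) = 228.2995
P₀ = 9.6945/(1+0.1344)^1 + 12.2373/(1+0.1344)^2 + 15.4472/(1+0.1344)^3 + 19.4990/(1+0.1344)^4 + 24.6135/(1+0.1344)^5 + 228.2995/(1+0.1344)^5 = 175.0410

£175.04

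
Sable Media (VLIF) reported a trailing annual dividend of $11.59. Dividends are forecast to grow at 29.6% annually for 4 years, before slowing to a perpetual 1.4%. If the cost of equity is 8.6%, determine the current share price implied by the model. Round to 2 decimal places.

Two-stage DDM. Project D₁…D_4 at 0.296, terminal growth 0.014, discount at r = 0.086.
D_1 = 15.0206
D_2 = 19.4667
D_3 = 25.2289
D_4 = 32.6967
Terminal value at t=4: TV = D_5/(r−g) = 33.1544/(0.086−0.014) = 460.4780
P₀ = 15.0206/(1+0.086)^1 + 19.4667/(1+0.086)^2 + 25.2289/(1+0.086)^3 + 32.6967/(1+0.086)^4 + 460.4780/(1+0.086)^4 = 404.5875

$404.59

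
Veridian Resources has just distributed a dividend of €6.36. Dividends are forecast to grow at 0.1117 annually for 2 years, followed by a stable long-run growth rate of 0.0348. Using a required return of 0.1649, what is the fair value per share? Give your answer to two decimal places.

€57.93

Two-stage DDM. Project D₁…D_2 at 0.1117, terminal growth 0.0348, discount at r = 0.1649.
D_1 = 7.0704
D_2 = 7.8602
Terminal value at t=2: TV = D_3/(r−g) = 8.1337/(0.1649−0.0348) = 62.5189
P₀ = 7.0704/(1+0.1649)^1 + 7.8602/(1+0.1649)^2 + 62.5189/(1+0.1649)^2 = 57.9336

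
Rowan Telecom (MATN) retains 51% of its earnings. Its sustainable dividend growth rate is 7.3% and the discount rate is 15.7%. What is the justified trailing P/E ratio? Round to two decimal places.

Payout ratio b = 1 − 0.51 = 0.49.
Justified trailing P/E = b(1+g)/(r−g) = 0.49×(1+0.073)/(0.157−0.073) = 6.2592

6.26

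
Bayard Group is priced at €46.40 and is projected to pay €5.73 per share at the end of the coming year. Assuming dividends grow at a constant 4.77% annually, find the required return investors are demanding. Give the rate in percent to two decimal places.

17.12%

Rearranging the constant-growth DDM: r = D₁/P₀ + g.
r = 5.7300 / 46.40 + 0.0477 = 0.12349 + 0.0477 = 0.17119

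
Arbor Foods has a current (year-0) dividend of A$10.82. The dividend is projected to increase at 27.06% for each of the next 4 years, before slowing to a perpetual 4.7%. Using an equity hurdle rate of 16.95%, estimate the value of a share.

A$182.32

Two-stage DDM. Project D₁…D_4 at 0.2706, terminal growth 0.047, discount at r = 0.1695.
D_1 = 13.7479
D_2 = 17.4681
D_3 = 22.1949
D_4 = 28.2009
Terminal value at t=4: TV = D_5/(r−g) = 29.5263/(0.1695−0.047) = 241.0312
P₀ = 13.7479/(1+0.1695)^1 + 17.4681/(1+0.1695)^2 + 22.1949/(1+0.1695)^3 + 28.2009/(1+0.1695)^4 + 241.0312/(1+0.1695)^4 = 182.3242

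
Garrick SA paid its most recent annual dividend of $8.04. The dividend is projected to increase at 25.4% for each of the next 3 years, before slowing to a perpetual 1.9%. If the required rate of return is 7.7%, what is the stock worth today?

Two-stage DDM. Project D₁…D_3 at 0.254, terminal growth 0.019, discount at r = 0.077.
D_1 = 10.0822
D_2 = 12.6430
D_3 = 15.8544
Terminal value at t=3: TV = D_4/(r−g) = 16.1556/(0.077−0.019) = 278.5447
P₀ = 10.0822/(1+0.077)^1 + 12.6430/(1+0.077)^2 + 15.8544/(1+0.077)^3 + 278.5447/(1+0.077)^3 = 255.9230

$255.92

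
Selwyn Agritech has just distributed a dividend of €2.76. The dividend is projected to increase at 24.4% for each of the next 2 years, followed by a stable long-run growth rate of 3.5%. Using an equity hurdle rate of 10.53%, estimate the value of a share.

Two-stage DDM. Project D₁…D_2 at 0.244, terminal growth 0.035, discount at r = 0.1053.
D_1 = 3.4334
D_2 = 4.2712
Terminal value at t=2: TV = D_3/(r−g) = 4.4207/(0.1053−0.035) = 62.8832
P₀ = 3.4334/(1+0.1053)^1 + 4.2712/(1+0.1053)^2 + 62.8832/(1+0.1053)^2 = 58.0749

€58.07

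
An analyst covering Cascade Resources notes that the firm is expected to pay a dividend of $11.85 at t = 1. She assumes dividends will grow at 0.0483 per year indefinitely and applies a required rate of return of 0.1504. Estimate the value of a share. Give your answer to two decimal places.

Gordon growth model: P₀ = D₁/(r − g), with D₁ = 11.85 given directly.
P₀ = 11.8500 / (0.1504 − 0.0483) = 11.8500 / 0.1021 = 116.0627

$116.06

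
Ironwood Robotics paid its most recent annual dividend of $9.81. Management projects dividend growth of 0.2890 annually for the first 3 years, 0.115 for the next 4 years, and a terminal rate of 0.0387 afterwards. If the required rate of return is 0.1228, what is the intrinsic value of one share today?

$275.66

Three-stage DDM. Project D₁…D_7; terminal Gordon value at t=7 with g = 0.0387; discount at r = 0.1228.
D_1 = 12.6451
D_2 = 16.2995
D_3 = 21.0101
D_4 = 23.4262
D_5 = 26.1203
D_6 = 29.1241
D_7 = 32.4734
TV_7 = 33.7301/(0.1228−0.0387) = 401.0711
P₀ = Σ Dₜ/(1+r)ᵗ + TV_7/(1+r)^7 = 275.6629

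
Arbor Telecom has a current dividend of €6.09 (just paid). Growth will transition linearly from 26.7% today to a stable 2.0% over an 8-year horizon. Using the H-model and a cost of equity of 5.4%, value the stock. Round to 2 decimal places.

H-model: P₀ = D₀[(1+g_L) + H(g_S−g_L)]/(r−g_L), with H = 8/2 = 4.
P₀ = 6.09 × [(1+0.02) + 4×(0.267−0.02)] / (0.054−0.02)
   = 6.09 × 2.0080 / 0.034 = 359.6682

€359.67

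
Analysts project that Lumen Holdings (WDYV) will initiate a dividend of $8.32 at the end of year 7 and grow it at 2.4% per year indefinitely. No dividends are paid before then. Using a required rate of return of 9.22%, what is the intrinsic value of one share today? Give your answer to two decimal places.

Deferred-dividend DDM. At t=6 the remaining stream is a growing perpetuity with first payment D_7 = 8.32.
V_6 = D_7/(r−g) = 8.32/(0.0922−0.024) = 121.9941
P₀ = V_6/(1+r)^6 = 121.9941/(1+0.0922)^6 = 71.8664

$71.87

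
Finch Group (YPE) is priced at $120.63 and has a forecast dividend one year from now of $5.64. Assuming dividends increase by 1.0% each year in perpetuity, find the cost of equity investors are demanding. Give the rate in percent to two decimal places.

Rearranging the constant-growth DDM: r = D₁/P₀ + g.
r = 5.6400 / 120.63 + 0.01 = 0.04675 + 0.01 = 0.05675

5.68%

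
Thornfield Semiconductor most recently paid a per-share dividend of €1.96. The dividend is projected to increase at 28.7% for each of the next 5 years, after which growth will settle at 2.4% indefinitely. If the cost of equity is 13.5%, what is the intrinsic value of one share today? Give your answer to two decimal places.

€48.41

Two-stage DDM. Project D₁…D_5 at 0.287, terminal growth 0.024, discount at r = 0.135.
D_1 = 2.5225
D_2 = 3.2465
D_3 = 4.1782
D_4 = 5.3774
D_5 = 6.9207
Terminal value at t=5: TV = D_6/(r−g) = 7.0868/(0.135−0.024) = 63.8448
P₀ = 2.5225/(1+0.135)^1 + 3.2465/(1+0.135)^2 + 4.1782/(1+0.135)^3 + 5.3774/(1+0.135)^4 + 6.9207/(1+0.135)^5 + 63.8448/(1+0.135)^5 = 48.4106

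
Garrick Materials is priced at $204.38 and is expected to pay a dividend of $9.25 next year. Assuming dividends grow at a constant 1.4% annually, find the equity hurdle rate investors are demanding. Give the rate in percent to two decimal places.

Rearranging the constant-growth DDM: r = D₁/P₀ + g.
r = 9.2500 / 204.38 + 0.014 = 0.04526 + 0.014 = 0.05926

5.93%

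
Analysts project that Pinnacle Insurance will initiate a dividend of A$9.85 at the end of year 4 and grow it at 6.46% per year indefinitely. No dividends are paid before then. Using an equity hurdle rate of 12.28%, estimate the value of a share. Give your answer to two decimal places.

Deferred-dividend DDM. At t=3 the remaining stream is a growing perpetuity with first payment D_4 = 9.85.
V_3 = D_4/(r−g) = 9.85/(0.1228−0.0646) = 169.2440
P₀ = V_3/(1+r)^3 = 169.2440/(1+0.1228)^3 = 119.5655

A$119.57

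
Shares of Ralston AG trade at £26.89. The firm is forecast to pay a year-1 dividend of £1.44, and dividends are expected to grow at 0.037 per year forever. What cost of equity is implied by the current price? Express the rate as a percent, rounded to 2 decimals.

Rearranging the constant-growth DDM: r = D₁/P₀ + g.
r = 1.4400 / 26.89 + 0.037 = 0.05355 + 0.037 = 0.09055

9.06%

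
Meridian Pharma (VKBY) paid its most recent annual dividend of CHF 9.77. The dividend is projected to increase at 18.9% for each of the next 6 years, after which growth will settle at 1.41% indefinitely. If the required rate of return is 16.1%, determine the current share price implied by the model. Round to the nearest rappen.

CHF 141.58

Two-stage DDM. Project D₁…D_6 at 0.189, terminal growth 0.0141, discount at r = 0.161.
D_1 = 11.6165
D_2 = 13.8121
D_3 = 16.4225
D_4 = 19.5264
D_5 = 23.2169
D_6 = 27.6049
Terminal value at t=6: TV = D_7/(r−g) = 27.9941/(0.161−0.0141) = 190.5657
P₀ = 11.6165/(1+0.161)^1 + 13.8121/(1+0.161)^2 + 16.4225/(1+0.161)^3 + 19.5264/(1+0.161)^4 + 23.2169/(1+0.161)^5 + 27.6049/(1+0.161)^6 + 190.5657/(1+0.161)^6 = 141.5847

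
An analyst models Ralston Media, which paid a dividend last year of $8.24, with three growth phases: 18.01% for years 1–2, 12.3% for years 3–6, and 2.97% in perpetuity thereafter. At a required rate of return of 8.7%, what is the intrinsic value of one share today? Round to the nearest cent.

$259.65

Three-stage DDM. Project D₁…D_6; terminal Gordon value at t=6 with g = 0.0297; discount at r = 0.087.
D_1 = 9.7240
D_2 = 11.4753
D_3 = 12.8868
D_4 = 14.4719
D_5 = 16.2519
D_6 = 18.2509
TV_6 = 18.7929/(0.087−0.0297) = 327.9744
P₀ = Σ Dₜ/(1+r)ᵗ + TV_6/(1+r)^6 = 259.6514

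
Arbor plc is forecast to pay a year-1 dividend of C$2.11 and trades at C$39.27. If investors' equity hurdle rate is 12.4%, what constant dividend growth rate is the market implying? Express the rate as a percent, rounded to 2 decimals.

From P₀ = D₁/(r − g), the implied growth is g = r − D₁/P₀.
g = 0.124 − 2.11/39.27 = 0.124 − 0.05373 = 0.07027

7.03%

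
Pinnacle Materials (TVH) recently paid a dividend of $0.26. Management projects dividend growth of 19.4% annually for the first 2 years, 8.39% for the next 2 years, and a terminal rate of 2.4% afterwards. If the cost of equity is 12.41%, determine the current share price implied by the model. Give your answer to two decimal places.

$3.92

Three-stage DDM. Project D₁…D_4; terminal Gordon value at t=4 with g = 0.024; discount at r = 0.1241.
D_1 = 0.3104
D_2 = 0.3707
D_3 = 0.4018
D_4 = 0.4355
TV_4 = 0.4459/(0.1241−0.024) = 4.4548
P₀ = Σ Dₜ/(1+r)ᵗ + TV_4/(1+r)^4 = 3.9151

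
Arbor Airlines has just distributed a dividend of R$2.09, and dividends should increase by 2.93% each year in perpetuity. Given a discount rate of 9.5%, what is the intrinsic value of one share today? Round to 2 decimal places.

R$32.74

Gordon growth model: P₀ = D₁/(r − g). D₁ = 2.09 × (1 + 0.0293) = 2.1512.
P₀ = 2.1512 / (0.095 − 0.0293) = 2.1512 / 0.0657 = 32.7433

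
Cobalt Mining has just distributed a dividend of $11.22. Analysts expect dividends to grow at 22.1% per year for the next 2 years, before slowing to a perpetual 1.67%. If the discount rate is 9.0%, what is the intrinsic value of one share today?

Two-stage DDM. Project D₁…D_2 at 0.221, terminal growth 0.0167, discount at r = 0.09.
D_1 = 13.6996
D_2 = 16.7272
Terminal value at t=2: TV = D_3/(r−g) = 17.0066/(0.09−0.0167) = 232.0134
P₀ = 13.6996/(1+0.09)^1 + 16.7272/(1+0.09)^2 + 232.0134/(1+0.09)^2 = 221.9285

$221.93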